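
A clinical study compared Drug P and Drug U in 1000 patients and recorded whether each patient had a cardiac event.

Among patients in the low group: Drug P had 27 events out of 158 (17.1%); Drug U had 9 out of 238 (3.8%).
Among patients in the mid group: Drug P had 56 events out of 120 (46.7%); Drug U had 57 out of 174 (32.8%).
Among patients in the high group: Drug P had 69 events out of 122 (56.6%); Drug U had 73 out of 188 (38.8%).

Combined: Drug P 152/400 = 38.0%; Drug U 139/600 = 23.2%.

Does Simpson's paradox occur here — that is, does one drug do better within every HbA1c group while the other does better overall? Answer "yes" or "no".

no

Within each HbA1c level (low 17.1% vs 3.8%; mid 46.7% vs 32.8%; high 56.6% vs 38.8%), Drug U has the lower rate every time. Pooled: 38.0% vs 23.2% — Drug U has the lower rate overall. They agree.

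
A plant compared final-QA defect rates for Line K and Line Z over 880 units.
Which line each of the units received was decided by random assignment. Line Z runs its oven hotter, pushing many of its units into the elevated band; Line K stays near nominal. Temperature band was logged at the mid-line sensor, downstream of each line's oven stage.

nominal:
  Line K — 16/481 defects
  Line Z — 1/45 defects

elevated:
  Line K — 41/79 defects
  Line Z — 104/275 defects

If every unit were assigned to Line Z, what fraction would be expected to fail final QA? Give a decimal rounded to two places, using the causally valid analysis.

Within every in-process temperature band level Line Z has the lower rate, yet pooled Line K does — Simpson's reversal.
The distribution of in-process temperature band is itself part of what the line does — it is an intermediate outcome. Holding it fixed would remove that part of the effect; the total effect is the pooled difference.
So P(outcome | do(Line Z)) is just the pooled rate for Line Z: 105/320 = 0.328.

0.33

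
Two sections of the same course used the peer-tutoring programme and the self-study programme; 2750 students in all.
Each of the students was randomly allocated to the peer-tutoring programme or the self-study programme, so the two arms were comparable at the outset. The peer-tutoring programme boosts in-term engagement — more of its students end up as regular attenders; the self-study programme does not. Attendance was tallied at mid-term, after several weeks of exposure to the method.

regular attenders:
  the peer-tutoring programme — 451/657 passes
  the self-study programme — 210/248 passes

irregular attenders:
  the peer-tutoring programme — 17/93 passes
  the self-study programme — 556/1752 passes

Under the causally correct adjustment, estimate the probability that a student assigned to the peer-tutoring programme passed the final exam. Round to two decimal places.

0.62

The distribution of mid-term attendance is itself part of what the teaching method does — it is an intermediate outcome. Holding it fixed would remove that part of the effect; the total effect is the pooled difference.
So P(outcome | do(the peer-tutoring programme)) is just the pooled rate for the peer-tutoring programme: 468/750 = 0.624.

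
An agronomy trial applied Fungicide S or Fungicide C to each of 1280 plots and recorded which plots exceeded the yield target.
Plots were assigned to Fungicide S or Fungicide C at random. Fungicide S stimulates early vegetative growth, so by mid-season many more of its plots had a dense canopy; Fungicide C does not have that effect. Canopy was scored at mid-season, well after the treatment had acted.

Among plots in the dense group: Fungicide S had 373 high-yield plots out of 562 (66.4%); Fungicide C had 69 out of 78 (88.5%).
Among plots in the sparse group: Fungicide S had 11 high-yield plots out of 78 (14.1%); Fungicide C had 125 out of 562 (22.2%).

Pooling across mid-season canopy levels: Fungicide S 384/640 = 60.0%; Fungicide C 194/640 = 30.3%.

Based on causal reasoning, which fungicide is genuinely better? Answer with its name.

The mid-season canopy-specific comparison favours Fungicide C throughout, but the pooled figures favour Fungicide S. The question is whether to condition on mid-season canopy.
Mid-season canopy is recorded after the fungicide and is itself shifted by it — it sits on the causal path from fungicide to outcome. Conditioning on a mediator would strip out part of the effect we want; the pooled comparison gives the total causal effect.
Pooled: Fungicide S 60.0% vs Fungicide C 30.3%; Fungicide S is higher overall.

Fungicide S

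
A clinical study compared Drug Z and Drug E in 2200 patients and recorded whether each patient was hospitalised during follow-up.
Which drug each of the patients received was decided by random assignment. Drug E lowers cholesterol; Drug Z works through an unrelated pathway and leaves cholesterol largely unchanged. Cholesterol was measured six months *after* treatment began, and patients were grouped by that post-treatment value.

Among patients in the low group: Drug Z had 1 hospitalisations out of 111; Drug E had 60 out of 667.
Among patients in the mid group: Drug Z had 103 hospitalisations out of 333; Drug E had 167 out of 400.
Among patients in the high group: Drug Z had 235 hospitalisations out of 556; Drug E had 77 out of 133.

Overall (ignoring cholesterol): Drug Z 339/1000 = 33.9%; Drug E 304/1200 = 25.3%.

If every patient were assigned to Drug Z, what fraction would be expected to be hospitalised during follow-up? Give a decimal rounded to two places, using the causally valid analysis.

Drug Z is lower inside every cholesterol stratum but Drug E is lower in aggregate. Whether to stratify depends on how cholesterol relates to the drug.
Stratifying would compare drugs among patients the drugs themselves sorted into cholesterol groups — a form of selection on an intermediate. The unconditioned pooled rates give the total causal effect.
So P(outcome | do(Drug Z)) is just the pooled rate for Drug Z: 339/1000 = 0.339.

0.34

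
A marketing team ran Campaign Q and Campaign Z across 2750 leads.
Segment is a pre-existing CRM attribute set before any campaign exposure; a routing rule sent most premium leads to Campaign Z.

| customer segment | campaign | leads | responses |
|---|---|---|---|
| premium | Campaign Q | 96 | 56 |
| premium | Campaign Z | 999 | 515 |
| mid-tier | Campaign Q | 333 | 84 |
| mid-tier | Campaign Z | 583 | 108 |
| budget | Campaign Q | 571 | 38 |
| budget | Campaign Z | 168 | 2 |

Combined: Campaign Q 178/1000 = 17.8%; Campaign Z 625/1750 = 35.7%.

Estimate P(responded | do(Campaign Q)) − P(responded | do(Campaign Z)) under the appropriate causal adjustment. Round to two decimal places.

Here customer segment is a common cause — it drives both which campaign a case falls under and the outcome. The crude comparison mixes populations; the stratum-specific rates are the causally relevant ones.
Adjusting over the population distribution of customer segment: 0.398·(0.583−0.516) + 0.333·(0.252−0.185) + 0.269·(0.067−0.012) = +0.064.

+0.06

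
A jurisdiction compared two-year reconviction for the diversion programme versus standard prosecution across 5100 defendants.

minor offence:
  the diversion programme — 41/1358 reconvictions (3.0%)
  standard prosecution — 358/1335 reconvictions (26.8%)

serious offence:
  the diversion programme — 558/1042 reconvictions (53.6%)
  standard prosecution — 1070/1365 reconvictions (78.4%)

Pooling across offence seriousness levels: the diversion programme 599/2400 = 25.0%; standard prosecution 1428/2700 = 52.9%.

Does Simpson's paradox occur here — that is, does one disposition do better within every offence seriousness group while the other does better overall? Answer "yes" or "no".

no

Within each offence seriousness level (minor offence 3.0% vs 26.8%; serious offence 53.6% vs 78.4%), the diversion programme has the lower rate every time. Pooled: 25.0% vs 52.9% — the diversion programme has the lower rate overall. They agree.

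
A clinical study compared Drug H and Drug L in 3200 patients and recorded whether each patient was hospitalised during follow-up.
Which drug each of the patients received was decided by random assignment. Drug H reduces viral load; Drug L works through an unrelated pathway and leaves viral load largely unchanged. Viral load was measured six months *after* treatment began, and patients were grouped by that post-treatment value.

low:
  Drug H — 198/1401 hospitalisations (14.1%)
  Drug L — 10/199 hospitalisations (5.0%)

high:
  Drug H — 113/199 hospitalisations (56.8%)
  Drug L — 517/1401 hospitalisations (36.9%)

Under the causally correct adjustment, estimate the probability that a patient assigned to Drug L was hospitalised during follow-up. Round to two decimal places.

0.33

The stratified and pooled comparisons disagree (Drug L wins within each viral load; Drug H wins overall), so the answer turns on the causal role of viral load.
Viral load is downstream of the drug. One should not condition on a consequence of treatment, so the overall rates are the right comparison.
So P(outcome | do(Drug L)) is just the pooled rate for Drug L: 527/1600 = 0.329.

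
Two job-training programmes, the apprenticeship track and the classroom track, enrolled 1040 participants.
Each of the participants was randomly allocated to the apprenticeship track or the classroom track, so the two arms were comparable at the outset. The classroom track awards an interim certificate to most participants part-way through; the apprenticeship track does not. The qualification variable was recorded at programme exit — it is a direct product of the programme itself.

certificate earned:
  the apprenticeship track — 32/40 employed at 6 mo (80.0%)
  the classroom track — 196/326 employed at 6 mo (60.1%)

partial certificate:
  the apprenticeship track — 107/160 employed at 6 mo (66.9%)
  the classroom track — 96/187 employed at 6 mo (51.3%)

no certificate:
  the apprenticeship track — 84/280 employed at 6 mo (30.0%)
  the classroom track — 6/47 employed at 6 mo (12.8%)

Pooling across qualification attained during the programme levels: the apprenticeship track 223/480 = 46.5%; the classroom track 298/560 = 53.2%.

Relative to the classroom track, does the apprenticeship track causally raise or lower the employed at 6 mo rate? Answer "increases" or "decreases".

Within every qualification attained during the programme level the apprenticeship track has the higher rate, yet pooled the classroom track does — Simpson's reversal.
Qualification attained during the programme here is a post-treatment variable shaped by the programme; conditioning on it would introduce bias rather than remove it. The overall comparison is the causal one.
Pooled: the apprenticeship track 46.5% vs the classroom track 53.2%; the classroom track is higher overall.

decreases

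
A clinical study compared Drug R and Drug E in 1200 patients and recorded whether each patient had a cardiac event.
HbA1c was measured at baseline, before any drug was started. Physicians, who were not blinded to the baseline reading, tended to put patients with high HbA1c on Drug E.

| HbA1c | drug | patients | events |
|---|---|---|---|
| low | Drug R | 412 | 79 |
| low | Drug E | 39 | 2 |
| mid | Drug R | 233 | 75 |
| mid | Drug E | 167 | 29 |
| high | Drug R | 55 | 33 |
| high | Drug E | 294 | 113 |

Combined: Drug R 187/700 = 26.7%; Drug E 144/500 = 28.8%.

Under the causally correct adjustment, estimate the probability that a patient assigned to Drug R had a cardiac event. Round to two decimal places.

0.35

HbA1c is set before the drug has any effect — it is not caused by the drug — and it independently drives the outcome. That makes it a confounder, so the causal comparison is within HbA1c levels.
Standardising Drug R to the population HbA1c mix: 0.376·79/412 + 0.333·75/233 + 0.291·33/55 = 0.354.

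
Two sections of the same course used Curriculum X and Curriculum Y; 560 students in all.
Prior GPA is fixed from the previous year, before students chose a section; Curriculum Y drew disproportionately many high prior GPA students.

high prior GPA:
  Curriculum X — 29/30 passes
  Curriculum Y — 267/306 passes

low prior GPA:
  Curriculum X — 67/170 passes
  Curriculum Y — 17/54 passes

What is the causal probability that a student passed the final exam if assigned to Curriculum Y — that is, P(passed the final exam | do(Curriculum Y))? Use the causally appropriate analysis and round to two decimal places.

0.65

Prior GPA band is set before the teaching method has any effect — it is not caused by the teaching method — and it independently drives the outcome. That makes it a confounder, so the causal comparison is within prior GPA band levels.
Standardising Curriculum Y to the population prior GPA band mix: 0.600·267/306 + 0.400·17/54 = 0.649.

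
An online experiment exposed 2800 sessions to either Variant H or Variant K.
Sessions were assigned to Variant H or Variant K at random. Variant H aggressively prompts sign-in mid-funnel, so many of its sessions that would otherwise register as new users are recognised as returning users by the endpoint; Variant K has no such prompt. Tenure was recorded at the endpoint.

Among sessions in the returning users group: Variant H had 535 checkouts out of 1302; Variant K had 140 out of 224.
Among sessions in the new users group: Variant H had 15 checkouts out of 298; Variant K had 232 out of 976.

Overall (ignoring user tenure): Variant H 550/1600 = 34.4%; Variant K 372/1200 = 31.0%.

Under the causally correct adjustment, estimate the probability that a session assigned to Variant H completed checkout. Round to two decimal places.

Within every user tenure level Variant K has the higher rate, yet pooled Variant H does — Simpson's reversal.
User tenure is recorded after the variant and is itself shifted by it — it sits on the causal path from variant to outcome. Conditioning on a mediator would strip out part of the effect we want; the pooled comparison gives the total causal effect.
So P(outcome | do(Variant H)) is just the pooled rate for Variant H: 550/1600 = 0.344.

0.34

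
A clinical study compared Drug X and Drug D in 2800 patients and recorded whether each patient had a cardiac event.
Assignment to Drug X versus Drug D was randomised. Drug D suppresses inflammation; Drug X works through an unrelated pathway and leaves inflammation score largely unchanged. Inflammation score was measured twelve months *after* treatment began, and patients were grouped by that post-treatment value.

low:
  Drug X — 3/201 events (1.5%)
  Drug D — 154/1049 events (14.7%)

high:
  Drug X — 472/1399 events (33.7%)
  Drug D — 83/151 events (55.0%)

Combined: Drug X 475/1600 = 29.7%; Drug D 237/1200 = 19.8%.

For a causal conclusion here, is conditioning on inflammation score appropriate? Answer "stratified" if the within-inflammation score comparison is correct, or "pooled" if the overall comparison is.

The stratified and pooled comparisons disagree (Drug X wins within each inflammation score; Drug D wins overall), so the answer turns on the causal role of inflammation score.
Inflammation score lies on the pathway drug → inflammation score → outcome, so adjusting for it blocks the indirect effect. For the total causal effect of drug, use the unadjusted pooled rates.
Pooled: Drug X 29.7% vs Drug D 19.8%; Drug D is lower overall.

pooled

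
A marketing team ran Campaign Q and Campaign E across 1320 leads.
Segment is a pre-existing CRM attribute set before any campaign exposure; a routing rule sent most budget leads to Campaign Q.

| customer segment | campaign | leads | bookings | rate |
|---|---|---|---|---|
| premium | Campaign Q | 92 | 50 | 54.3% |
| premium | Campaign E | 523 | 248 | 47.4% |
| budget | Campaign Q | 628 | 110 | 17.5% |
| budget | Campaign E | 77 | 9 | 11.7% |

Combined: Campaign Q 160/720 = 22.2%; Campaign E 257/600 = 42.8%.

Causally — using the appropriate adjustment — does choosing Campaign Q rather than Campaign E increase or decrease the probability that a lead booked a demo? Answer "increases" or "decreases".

increases

Nothing the campaign does changes customer segment; the imbalance is an allocation artefact. With customer segment also predicting the outcome, the pooled figure is confounded, and the within-stratum comparison is the causal one.
Within each level — premium: 54.3% vs 47.4%; budget: 17.5% vs 11.7% — Campaign Q is higher every time.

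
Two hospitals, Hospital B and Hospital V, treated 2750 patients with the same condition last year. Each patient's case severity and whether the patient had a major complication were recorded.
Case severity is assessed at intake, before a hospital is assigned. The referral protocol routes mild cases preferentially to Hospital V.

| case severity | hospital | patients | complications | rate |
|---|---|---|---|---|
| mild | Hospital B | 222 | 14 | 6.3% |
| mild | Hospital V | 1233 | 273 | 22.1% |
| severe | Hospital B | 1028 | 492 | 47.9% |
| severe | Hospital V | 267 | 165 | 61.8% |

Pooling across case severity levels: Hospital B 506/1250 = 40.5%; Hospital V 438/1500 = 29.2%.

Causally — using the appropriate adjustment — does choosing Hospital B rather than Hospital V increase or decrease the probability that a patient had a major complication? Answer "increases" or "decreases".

decreases

Case severity is set before the hospital has any effect — it is not caused by the hospital — and it independently drives the outcome. That makes it a confounder, so the causal comparison is within case severity levels.
Within each level — mild: 6.3% vs 22.1%; severe: 47.9% vs 61.8% — Hospital B is lower every time.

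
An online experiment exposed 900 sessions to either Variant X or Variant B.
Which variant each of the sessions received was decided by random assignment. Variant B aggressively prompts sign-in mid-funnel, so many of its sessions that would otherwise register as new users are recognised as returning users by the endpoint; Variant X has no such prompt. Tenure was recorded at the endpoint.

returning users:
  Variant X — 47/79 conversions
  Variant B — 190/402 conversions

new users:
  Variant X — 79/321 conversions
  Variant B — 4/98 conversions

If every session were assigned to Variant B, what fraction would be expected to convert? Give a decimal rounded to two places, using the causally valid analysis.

The stratified and pooled comparisons disagree (Variant X wins within each user tenure; Variant B wins overall), so the answer turns on the causal role of user tenure.
Stratifying would compare variants among sessions the variants themselves sorted into user tenure groups — a form of selection on an intermediate. The unconditioned pooled rates give the total causal effect.
So P(outcome | do(Variant B)) is just the pooled rate for Variant B: 194/500 = 0.388.

0.39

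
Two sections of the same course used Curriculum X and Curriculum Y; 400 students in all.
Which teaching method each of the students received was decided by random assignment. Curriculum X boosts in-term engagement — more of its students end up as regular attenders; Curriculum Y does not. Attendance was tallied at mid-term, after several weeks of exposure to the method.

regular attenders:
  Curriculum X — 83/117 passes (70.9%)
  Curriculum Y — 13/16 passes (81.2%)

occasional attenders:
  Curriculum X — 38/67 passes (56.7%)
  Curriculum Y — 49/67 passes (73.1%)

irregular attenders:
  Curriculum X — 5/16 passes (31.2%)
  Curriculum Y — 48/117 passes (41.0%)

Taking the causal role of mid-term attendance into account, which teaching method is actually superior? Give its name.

Because the teaching method influences mid-term attendance, mid-term attendance is a post-treatment mediator, not a confounder. Stratifying on it would bias the estimate; the causal effect is the crude pooled difference.
Pooled: Curriculum X 63.0% vs Curriculum Y 55.0%; Curriculum X is higher overall.

Curriculum X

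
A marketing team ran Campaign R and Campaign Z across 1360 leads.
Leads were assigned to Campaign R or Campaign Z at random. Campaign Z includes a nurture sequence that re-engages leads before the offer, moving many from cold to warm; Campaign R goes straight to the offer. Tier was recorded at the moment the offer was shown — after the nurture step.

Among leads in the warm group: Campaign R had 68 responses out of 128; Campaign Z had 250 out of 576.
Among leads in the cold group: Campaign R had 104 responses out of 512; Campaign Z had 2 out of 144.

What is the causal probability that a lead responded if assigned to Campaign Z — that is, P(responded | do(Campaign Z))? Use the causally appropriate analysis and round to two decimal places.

0.35

Within every engagement tier level Campaign R has the higher rate, yet pooled Campaign Z does — Simpson's reversal.
Engagement tier lies on the pathway campaign → engagement tier → outcome, so adjusting for it blocks the indirect effect. For the total causal effect of campaign, use the unadjusted pooled rates.
So P(outcome | do(Campaign Z)) is just the pooled rate for Campaign Z: 252/720 = 0.350.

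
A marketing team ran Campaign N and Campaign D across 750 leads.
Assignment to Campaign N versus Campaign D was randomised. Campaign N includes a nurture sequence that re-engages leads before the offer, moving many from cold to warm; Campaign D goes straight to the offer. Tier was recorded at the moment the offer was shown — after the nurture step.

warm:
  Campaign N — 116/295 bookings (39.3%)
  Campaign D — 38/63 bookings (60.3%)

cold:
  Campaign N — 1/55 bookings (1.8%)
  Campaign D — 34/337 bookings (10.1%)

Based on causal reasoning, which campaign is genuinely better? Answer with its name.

Campaign N

The distribution of engagement tier is itself part of what the campaign does — it is an intermediate outcome. Holding it fixed would remove that part of the effect; the total effect is the pooled difference.
Pooled: Campaign N 33.4% vs Campaign D 18.0%; Campaign N is higher overall.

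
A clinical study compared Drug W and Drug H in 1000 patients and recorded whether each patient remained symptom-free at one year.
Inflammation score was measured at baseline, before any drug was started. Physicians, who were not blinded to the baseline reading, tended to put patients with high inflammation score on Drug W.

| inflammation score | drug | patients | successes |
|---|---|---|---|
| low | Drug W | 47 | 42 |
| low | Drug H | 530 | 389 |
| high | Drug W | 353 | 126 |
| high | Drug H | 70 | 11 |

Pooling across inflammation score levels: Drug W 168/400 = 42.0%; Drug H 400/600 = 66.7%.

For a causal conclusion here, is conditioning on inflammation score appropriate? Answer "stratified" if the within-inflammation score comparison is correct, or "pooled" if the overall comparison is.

Inflammation score differs across drugs for reasons unrelated to any effect of the drug itself, and it separately predicts the outcome — a classic confounder. We must compare within inflammation score levels.
Within each level — low: 89.4% vs 73.4%; high: 35.7% vs 15.7% — Drug W is higher every time.

stratified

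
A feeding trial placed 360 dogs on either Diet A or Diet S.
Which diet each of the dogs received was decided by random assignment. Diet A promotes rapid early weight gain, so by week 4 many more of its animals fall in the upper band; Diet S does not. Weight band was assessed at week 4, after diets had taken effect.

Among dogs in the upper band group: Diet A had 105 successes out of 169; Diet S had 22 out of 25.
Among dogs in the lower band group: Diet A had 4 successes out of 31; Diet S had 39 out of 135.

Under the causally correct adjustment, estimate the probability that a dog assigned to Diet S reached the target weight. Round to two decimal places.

0.38

The stratified and pooled comparisons disagree (Diet S wins within each week-4 weight band; Diet A wins overall), so the answer turns on the causal role of week-4 weight band.
Because the diet influences week-4 weight band, week-4 weight band is a post-treatment mediator, not a confounder. Stratifying on it would bias the estimate; the causal effect is the crude pooled difference.
So P(outcome | do(Diet S)) is just the pooled rate for Diet S: 61/160 = 0.381.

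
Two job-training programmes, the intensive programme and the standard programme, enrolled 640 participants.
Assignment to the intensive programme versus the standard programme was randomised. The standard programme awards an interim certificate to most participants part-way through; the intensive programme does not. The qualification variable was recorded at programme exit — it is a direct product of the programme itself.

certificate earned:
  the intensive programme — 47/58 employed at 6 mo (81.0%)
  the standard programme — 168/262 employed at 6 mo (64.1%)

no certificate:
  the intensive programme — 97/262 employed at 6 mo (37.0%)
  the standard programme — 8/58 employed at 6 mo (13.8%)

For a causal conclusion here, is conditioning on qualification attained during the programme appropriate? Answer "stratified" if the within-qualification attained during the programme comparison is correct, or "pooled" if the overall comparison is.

pooled

The distribution of qualification attained during the programme is itself part of what the programme does — it is an intermediate outcome. Holding it fixed would remove that part of the effect; the total effect is the pooled difference.
Pooled: the intensive programme 45.0% vs the standard programme 55.0%; the standard programme is higher overall.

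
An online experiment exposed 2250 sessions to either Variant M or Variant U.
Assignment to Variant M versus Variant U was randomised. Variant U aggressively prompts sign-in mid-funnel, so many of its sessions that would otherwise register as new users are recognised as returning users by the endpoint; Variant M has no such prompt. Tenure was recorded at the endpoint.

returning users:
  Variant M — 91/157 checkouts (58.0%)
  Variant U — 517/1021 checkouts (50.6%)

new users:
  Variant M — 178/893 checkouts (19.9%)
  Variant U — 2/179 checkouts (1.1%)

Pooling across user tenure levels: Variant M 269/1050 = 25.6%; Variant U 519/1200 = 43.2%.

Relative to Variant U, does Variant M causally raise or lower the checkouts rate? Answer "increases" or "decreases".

Variant M is higher inside every user tenure stratum but Variant U is higher in aggregate. Whether to stratify depends on how user tenure relates to the variant.
User tenure here is a post-treatment variable shaped by the variant; conditioning on it would introduce bias rather than remove it. The overall comparison is the causal one.
Pooled: Variant M 25.6% vs Variant U 43.2%; Variant U is higher overall.

decreases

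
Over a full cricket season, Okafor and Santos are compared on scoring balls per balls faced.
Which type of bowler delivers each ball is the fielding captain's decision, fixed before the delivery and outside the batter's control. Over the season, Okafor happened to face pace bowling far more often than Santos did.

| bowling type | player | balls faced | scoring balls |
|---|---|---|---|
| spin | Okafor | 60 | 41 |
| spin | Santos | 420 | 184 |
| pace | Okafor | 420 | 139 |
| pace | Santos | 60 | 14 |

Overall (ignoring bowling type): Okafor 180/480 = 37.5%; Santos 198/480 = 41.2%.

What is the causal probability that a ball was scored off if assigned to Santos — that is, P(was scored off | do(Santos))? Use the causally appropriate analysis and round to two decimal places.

0.34

Bowling type differs across players for reasons unrelated to any effect of the player itself, and it separately predicts the outcome — a classic confounder. We must compare within bowling type levels.
Standardising Santos to the population bowling type mix: 0.500·184/420 + 0.500·14/60 = 0.336.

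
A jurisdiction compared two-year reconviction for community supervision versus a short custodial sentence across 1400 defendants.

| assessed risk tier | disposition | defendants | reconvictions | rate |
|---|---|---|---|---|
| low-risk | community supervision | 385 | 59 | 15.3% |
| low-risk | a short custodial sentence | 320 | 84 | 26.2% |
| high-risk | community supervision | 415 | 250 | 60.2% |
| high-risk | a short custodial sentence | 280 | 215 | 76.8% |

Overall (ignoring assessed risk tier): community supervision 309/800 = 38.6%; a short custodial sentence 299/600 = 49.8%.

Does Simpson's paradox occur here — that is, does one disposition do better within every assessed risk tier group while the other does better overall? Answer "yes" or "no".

no

Within each assessed risk tier level (low-risk 15.3% vs 26.2%; high-risk 60.2% vs 76.8%), community supervision has the lower rate every time. Pooled: 38.6% vs 49.8% — community supervision has the lower rate overall. They agree.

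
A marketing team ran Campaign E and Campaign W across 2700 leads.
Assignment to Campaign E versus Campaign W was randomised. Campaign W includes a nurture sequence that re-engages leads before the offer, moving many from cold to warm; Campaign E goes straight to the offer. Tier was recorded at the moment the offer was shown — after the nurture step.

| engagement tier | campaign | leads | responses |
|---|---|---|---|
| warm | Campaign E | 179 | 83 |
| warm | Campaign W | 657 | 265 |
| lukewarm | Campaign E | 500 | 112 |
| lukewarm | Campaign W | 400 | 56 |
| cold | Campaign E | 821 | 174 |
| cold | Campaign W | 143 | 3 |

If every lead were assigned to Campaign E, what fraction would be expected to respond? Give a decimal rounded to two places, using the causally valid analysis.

Engagement tier is downstream of the campaign. One should not condition on a consequence of treatment, so the overall rates are the right comparison.
So P(outcome | do(Campaign E)) is just the pooled rate for Campaign E: 369/1500 = 0.246.

0.25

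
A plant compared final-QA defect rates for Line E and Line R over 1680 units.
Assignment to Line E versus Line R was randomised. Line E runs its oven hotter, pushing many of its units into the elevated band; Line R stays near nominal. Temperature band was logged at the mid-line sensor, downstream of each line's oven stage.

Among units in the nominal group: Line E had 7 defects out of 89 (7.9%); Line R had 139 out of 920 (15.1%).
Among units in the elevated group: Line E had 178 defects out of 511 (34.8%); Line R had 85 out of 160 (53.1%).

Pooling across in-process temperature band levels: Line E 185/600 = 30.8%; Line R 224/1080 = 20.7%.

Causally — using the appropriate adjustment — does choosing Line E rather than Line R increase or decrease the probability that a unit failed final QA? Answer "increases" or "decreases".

increases

The stratified and pooled comparisons disagree (Line E wins within each in-process temperature band; Line R wins overall), so the answer turns on the causal role of in-process temperature band.
In-process temperature band is recorded after the line and is itself shifted by it — it sits on the causal path from line to outcome. Conditioning on a mediator would strip out part of the effect we want; the pooled comparison gives the total causal effect.
Pooled: Line E 30.8% vs Line R 20.7%; Line R is lower overall.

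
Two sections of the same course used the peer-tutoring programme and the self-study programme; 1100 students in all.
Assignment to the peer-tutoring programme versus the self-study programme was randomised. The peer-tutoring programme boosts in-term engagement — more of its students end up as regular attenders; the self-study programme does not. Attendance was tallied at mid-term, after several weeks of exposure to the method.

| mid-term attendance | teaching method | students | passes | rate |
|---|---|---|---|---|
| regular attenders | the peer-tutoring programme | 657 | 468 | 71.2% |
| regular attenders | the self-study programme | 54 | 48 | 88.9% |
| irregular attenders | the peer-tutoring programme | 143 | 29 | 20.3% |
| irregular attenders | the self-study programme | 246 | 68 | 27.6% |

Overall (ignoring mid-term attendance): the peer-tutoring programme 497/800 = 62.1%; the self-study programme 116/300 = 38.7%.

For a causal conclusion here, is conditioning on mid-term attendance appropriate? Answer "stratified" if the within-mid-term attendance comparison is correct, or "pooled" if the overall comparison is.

Mid-term attendance is downstream of the teaching method. One should not condition on a consequence of treatment, so the overall rates are the right comparison.
Pooled: the peer-tutoring programme 62.1% vs the self-study programme 38.7%; the peer-tutoring programme is higher overall.

pooled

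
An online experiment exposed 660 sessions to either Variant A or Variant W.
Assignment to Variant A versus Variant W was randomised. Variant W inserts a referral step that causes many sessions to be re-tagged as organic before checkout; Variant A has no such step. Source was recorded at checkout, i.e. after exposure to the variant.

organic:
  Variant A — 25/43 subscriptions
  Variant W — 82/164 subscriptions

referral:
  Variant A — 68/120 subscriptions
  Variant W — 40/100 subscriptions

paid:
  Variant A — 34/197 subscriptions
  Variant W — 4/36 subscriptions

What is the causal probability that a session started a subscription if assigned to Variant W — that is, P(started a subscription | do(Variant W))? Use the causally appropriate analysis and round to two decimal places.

0.42

The stratified and pooled comparisons disagree (Variant A wins within each traffic source; Variant W wins overall), so the answer turns on the causal role of traffic source.
Traffic source is recorded after the variant and is itself shifted by it — it sits on the causal path from variant to outcome. Conditioning on a mediator would strip out part of the effect we want; the pooled comparison gives the total causal effect.
So P(outcome | do(Variant W)) is just the pooled rate for Variant W: 126/300 = 0.420.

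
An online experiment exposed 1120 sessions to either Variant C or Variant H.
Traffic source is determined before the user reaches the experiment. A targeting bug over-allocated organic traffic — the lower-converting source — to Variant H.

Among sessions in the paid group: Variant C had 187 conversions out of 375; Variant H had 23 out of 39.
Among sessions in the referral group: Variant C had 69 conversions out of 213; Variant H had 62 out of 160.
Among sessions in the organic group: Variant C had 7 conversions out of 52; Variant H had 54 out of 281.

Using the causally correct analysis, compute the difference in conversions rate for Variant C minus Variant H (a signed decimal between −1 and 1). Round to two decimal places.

Within every traffic source level Variant H has the higher rate, yet pooled Variant C does — Simpson's reversal.
Traffic source is set before the variant has any effect — it is not caused by the variant — and it independently drives the outcome. That makes it a confounder, so the causal comparison is within traffic source levels.
Adjusting over the population distribution of traffic source: 0.370·(0.499−0.590) + 0.333·(0.324−0.388) + 0.297·(0.135−0.192) = -0.072.

-0.07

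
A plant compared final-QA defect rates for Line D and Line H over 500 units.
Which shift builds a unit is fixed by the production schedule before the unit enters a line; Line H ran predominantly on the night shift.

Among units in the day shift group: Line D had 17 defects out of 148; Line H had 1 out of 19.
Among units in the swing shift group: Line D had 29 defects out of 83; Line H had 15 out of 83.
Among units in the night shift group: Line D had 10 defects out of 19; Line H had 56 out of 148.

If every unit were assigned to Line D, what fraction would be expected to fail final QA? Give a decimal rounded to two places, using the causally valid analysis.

0.33

Nothing the line does changes shift; the imbalance is an allocation artefact. With shift also predicting the outcome, the pooled figure is confounded, and the within-stratum comparison is the causal one.
Standardising Line D to the population shift mix: 0.334·17/148 + 0.332·29/83 + 0.334·10/19 = 0.330.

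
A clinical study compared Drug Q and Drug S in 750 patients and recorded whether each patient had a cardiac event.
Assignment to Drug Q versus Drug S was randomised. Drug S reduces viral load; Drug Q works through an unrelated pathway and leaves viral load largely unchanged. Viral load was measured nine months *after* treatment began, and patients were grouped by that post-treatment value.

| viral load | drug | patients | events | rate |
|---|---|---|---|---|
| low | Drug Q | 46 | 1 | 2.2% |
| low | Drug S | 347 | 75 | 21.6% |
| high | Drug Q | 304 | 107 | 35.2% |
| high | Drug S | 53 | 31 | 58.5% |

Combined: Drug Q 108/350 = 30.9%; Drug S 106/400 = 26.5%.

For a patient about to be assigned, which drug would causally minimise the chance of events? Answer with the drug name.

The stratified and pooled comparisons disagree (Drug Q wins within each viral load; Drug S wins overall), so the answer turns on the causal role of viral load.
Viral load here is a post-treatment variable shaped by the drug; conditioning on it would introduce bias rather than remove it. The overall comparison is the causal one.
Pooled: Drug Q 30.9% vs Drug S 26.5%; Drug S is lower overall.

Drug S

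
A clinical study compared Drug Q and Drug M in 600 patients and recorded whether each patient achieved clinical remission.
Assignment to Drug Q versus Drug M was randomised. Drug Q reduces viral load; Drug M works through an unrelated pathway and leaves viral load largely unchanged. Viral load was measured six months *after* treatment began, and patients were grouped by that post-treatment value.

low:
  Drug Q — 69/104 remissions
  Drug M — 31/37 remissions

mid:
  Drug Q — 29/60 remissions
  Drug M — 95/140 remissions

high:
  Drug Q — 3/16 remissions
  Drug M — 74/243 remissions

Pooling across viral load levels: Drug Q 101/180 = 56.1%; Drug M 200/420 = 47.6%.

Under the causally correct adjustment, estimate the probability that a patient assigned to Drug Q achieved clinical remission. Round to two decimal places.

The viral load-specific comparison favours Drug M throughout, but the pooled figures favour Drug Q. The question is whether to condition on viral load.
Viral load is recorded after the drug and is itself shifted by it — it sits on the causal path from drug to outcome. Conditioning on a mediator would strip out part of the effect we want; the pooled comparison gives the total causal effect.
So P(outcome | do(Drug Q)) is just the pooled rate for Drug Q: 101/180 = 0.561.

0.56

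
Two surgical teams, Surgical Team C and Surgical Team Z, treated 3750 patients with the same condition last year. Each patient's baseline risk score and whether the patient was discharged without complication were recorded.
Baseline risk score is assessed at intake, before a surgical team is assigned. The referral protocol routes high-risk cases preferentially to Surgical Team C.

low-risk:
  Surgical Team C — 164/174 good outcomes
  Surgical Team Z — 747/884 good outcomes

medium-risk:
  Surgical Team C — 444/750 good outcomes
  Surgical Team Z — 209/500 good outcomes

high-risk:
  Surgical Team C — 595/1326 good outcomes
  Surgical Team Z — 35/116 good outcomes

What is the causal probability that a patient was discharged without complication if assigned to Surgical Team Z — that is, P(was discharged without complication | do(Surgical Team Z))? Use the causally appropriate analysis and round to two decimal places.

Surgical Team C is higher inside every baseline risk score stratum but Surgical Team Z is higher in aggregate. Whether to stratify depends on how baseline risk score relates to the surgical team.
The imbalance in baseline risk score arose from how patients were allocated, not from anything the surgical team did; and baseline risk score independently affects the outcome. The pooled gap is confounded — condition on baseline risk score.
Standardising Surgical Team Z to the population baseline risk score mix: 0.282·747/884 + 0.333·209/500 + 0.385·35/116 = 0.494.

0.49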